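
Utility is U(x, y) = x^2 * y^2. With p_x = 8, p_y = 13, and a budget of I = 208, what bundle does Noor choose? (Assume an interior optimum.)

MU_x = 2·x·y^2 and MU_y = 2·x^2·y.
MRS = MU_x/MU_y = y/x.
Tangency: set MRS = p_x/p_y = 8/13.
So y/x = 8/13, i.e. y = (8/13)·x.
Substitute into the budget 8·x + 13·y = 208: 16·x = 208, so x* = 13.
Then y* = (8/13)·13 = 8.

x* = 13, y* = 8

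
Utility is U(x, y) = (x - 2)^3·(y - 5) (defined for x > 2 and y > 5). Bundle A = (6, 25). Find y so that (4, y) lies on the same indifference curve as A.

U(6, 25) = 1280.
Set U(4, y) = 1280 and solve.
With x = 4: (4 − 2)^3 = 8, so (y − 5) = 1280/8 = 160.
So y = 5 + 160 = 165.
Check: U(4, 165) = 1280.

y = 165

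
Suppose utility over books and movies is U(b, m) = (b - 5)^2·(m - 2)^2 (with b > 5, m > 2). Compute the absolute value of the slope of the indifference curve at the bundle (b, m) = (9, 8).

MRS = 1.5

MU_b = 2·(b−5)·(m−2)^2, MU_m = 2·(b−5)^2·(m−2).
MRS = (m−2)/(b−5).
At (9, 8): MRS = 1.5.
So at (9, 8) the consumer would give up 1.5 units of m for one more unit of b.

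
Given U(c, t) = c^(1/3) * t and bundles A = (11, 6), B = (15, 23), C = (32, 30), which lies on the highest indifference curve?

Evaluate utility at each bundle:
U(A) = 13.344.
U(B) = 56.723.
U(C) = 95.244.
Highest utility is C, so C ≻ B ≻ A.

Bundle C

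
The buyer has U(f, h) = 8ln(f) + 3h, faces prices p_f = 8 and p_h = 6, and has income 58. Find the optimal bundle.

f* = 2, h* = 7

MU_f = 8/f, MU_h = 3.
MRS = 8/f ÷ 3.
Tangency: set MRS = p_f/p_h = 8/6 = 4/3.
MRS depends only on f: (8/3)/f = 4/3 ⇒ f* = (8/3)/(4/3) = 2.
From the budget, 6·h = 58 − 8·2 = 42, so h* = 7.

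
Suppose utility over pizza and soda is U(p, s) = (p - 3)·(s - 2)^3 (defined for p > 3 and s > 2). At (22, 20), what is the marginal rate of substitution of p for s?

MU_p = (s−2)^3, MU_s = 3·(p−3)·(s−2)^2.
MRS = (1/3)·(s−2)/(p−3).
At (22, 20): MRS = 6/19.
The indifference curve has slope −6/19 at this bundle.

MRS = 6/19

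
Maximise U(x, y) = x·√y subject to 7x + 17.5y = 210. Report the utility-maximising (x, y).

MU_x = √y and MU_y = 0.5·x·y^(-0.5).
MRS = MU_x/MU_y = (2)·y/x.
Tangency: set MRS = p_x/p_y = 7/17.5 = 0.4.
So (2)·y/x = 0.4, i.e. y = 0.2·x.
Substitute into the budget 7·x + 17.5·y = 210: 10.5·x = 210, so x* = 20.
Then y* = 0.2·20 = 4.

x* = 20, y* = 4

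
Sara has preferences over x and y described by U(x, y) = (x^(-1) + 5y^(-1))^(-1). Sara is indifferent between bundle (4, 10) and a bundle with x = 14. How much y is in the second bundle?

U depends on (x, y) only through S = x^(-1) + 5y^(-1), so equal utility means equal S. At (4, 10): S = 0.75.
With x = 14: 14^(-1) = 1/14, so 5y^(-1) = 0.75 − 1/14 = 19/28, i.e. y^(-1) = 19/140.
Hence y = 1/(19/140) = 140/19.
Check: U(14, 140/19) = 1.3333.

y = 140/19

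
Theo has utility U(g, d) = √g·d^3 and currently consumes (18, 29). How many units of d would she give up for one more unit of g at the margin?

MU_g = 0.5·g^(-0.5)·d^3 and MU_d = 3·√g·d^2.
MRS = MU_g/MU_d = (1/6)·d/g.
At (18, 29): MRS = 29/108.
The indifference curve has slope −29/108 at this bundle.

MRS = 29/108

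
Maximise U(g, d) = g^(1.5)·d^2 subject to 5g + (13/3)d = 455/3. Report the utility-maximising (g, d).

g* = 13, d* = 20

MU_g = 1.5·√g·d^2 and MU_d = 2·g^(1.5)·d.
MRS = MU_g/MU_d = (0.75)·d/g.
Tangency: set MRS = p_g/p_d = 5/(13/3) = 15/13.
So (0.75)·d/g = 15/13, i.e. d = (20/13)·g.
Substitute into the budget 5·g + (13/3)·d = 455/3: (35/3)·g = 455/3, so g* = 13.
Then d* = (20/13)·13 = 20.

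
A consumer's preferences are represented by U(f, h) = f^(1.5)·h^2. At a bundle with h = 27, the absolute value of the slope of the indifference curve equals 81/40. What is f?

MU_f = 1.5·√f·h^2 and MU_h = 2·f^(1.5)·h.
MRS = MU_f/MU_h = (0.75)·h/f.
Substitute h = 27: MRS = 20.25/f. Setting 20.25/f = 81/40 gives f = 20.25/(81/40) = 10.

f = 10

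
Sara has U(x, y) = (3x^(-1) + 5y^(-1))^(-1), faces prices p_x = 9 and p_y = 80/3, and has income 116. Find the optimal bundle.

For CES with ρ = -1, MRS = (3/5)·(y/x)^2.
Tangency: set MRS = p_x/p_y = 9/(80/3) = 27/80.
So (y/x)^2 = 9/16; taking the square root, y/x = 0.75, i.e. y = 0.75·x.
Substitute into the budget 9·x + (80/3)·y = 116: 29·x = 116, so x* = 4 and y* = 0.75·4 = 3.

x* = 4, y* = 3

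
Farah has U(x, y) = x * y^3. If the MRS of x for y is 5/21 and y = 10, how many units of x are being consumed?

MU_x = y^3 and MU_y = 3·x·y^2.
MRS = MU_x/MU_y = (1/3)·y/x.
Substitute y = 10: MRS = (10/3)/x. Setting (10/3)/x = 5/21 gives x = (10/3)/(5/21) = 14.

x = 14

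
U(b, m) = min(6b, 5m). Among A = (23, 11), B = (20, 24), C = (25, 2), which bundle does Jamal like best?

Evaluate utility at each bundle:
U(A) = 55.
U(B) = 120.
U(C) = 10.
Highest utility is B, so B ≻ A ≻ C.

Bundle B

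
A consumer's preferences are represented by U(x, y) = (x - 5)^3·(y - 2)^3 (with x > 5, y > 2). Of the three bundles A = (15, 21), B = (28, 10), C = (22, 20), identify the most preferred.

Bundle C

Evaluate utility at each bundle:
U(A) = 6859000.
U(B) = 6229504.
U(C) = 28652616.
Highest utility is C, so C ≻ A ≻ B.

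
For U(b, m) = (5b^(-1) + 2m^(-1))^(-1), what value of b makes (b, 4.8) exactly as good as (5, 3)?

U depends on (b, m) only through S = 5b^(-1) + 2m^(-1), so equal utility means equal S. At (5, 3): S = 5/3.
With m = 4.8: 2·4.8^(-1) = 5/12, so 5b^(-1) = 5/3 − 5/12 = 1.25, i.e. b^(-1) = 0.25.
Hence b = 1/0.25 = 4.
Check: U(4, 4.8) = 0.6.

b = 4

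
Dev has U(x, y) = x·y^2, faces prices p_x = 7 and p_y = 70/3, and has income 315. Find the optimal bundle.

MU_x = y^2 and MU_y = 2·x·y.
MRS = MU_x/MU_y = (1/2)·y/x.
Tangency: set MRS = p_x/p_y = 7/(70/3) = 0.3.
So (1/2)·y/x = 0.3, i.e. y = 0.6·x.
Substitute into the budget 7·x + (70/3)·y = 315: 21·x = 315, so x* = 15.
Then y* = 0.6·15 = 9.

x* = 15, y* = 9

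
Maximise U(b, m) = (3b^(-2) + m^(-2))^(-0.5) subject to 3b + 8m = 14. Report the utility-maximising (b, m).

For CES with ρ = -2, MRS = (3/1)·(m/b)^3.
Tangency: set MRS = p_b/p_m = 3/8 = 0.375.
So (m/b)^3 = 0.125; taking the cube root, m/b = 0.5, i.e. m = 0.5·b.
Substitute into the budget 3·b + 8·m = 14: 7·b = 14, so b* = 2 and m* = 0.5·2 = 1.

b* = 2, m* = 1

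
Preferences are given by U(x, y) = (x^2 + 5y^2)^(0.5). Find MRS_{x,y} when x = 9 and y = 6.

For CES with ρ = 2, MRS = (1/5)·(y/x)^(-1).
At (9, 6): MRS = 0.3.
That is, one extra unit of x is worth 0.3 units of y at the margin.

MRS = 0.3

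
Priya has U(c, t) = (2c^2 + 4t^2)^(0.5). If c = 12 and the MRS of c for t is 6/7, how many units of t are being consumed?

For CES with ρ = 2, MRS = (2/4)·(t/c)^(-1).
Setting (2/4)·(t/12)^(-1) = 6/7 gives (t/12)^(-1) = 12/7, so t/12 = 7/12 and t = 7.

t = 7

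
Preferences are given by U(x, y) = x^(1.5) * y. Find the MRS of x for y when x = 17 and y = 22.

MRS = 33/17

MU_x = 1.5·√x·y and MU_y = x^(1.5).
MRS = MU_x/MU_y = (1.5)·y/x.
At (17, 22): MRS = 33/17.
That is, one extra unit of x is worth 33/17 units of y at the margin.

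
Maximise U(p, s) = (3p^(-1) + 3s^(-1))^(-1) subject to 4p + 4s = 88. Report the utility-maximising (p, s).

p* = 11, s* = 11

For CES with ρ = -1, MRS = (s/p)^2.
Tangency: set MRS = p_p/p_s = 4/4 = 1.
So (s/p)^2 = 1; taking the square root, s/p = 1, i.e. s = p.
Substitute into the budget 4·p + 4·s = 88: 8·p = 88, so p* = 11 and s* = 11.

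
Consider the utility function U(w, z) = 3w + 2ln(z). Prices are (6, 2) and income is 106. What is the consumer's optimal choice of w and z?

w* = 17, z* = 2

MU_w = 3, MU_z = 2/z.
MRS = 3 ÷ (2/z).
Tangency: set MRS = p_w/p_z = 6/2 = 3.
MRS depends only on z: 1.5·z = 3 ⇒ z* = 3/1.5 = 2.
From the budget, 6·w = 106 − 2·2 = 102, so w* = 17.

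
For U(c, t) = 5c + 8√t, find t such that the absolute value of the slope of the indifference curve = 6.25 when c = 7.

t = 25

MU_c = 5, MU_t = 8/(2√t).
MRS = 5 ÷ (8/(2√t)).
MRS depends only on t: 1.25·√t = 6.25 ⇒ √t = 6.25/1.25 = 5 ⇒ t = 25.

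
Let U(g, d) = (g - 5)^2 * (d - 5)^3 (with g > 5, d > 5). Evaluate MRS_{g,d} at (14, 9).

MRS = 8/27

MU_g = 2·(g−5)·(d−5)^3, MU_d = 3·(g−5)^2·(d−5)^2.
MRS = (2/3)·(d−5)/(g−5).
At (14, 9): MRS = 8/27.
So at (14, 9) the consumer would give up 8/27 units of d for one more unit of g.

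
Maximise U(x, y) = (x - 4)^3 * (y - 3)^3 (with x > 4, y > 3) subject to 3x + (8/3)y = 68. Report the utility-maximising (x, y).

MU_x = 3·(x−4)^2·(y−3)^3, MU_y = 3·(x−4)^3·(y−3)^2.
MRS = (y−3)/(x−4).
Tangency: set MRS = p_x/p_y = 3/(8/3) = 1.125.
So (y − 3)/(x − 4) = 1.125, i.e. (y − 3) = 1.125·(x − 4).
Rewrite the budget in excess-of-subsistence terms: 3·(x − 4) + (8/3)·(y − 3) = 68 − 3·4 − (8/3)·3 = 48.
Substituting, 6·(x − 4) = 48, so x − 4 = 8 and x* = 12.
Then y − 3 = 1.125·8 = 9, so y* = 12.

x* = 12, y* = 12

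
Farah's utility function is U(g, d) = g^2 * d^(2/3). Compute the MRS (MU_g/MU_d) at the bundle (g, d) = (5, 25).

MRS = 15

MU_g = 2·g·d^(2/3) and MU_d = 2/3·g^2·d^(-1/3).
MRS = MU_g/MU_d = (3)·d/g.
At (5, 25): MRS = 15.
So at (5, 25) the consumer would give up 15 units of d for one more unit of g.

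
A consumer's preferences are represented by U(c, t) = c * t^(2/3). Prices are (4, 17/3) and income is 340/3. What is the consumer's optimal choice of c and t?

c* = 17, t* = 8

MU_c = t^(2/3) and MU_t = 2/3·c·t^(-1/3).
MRS = MU_c/MU_t = (1.5)·t/c.
Tangency: set MRS = p_c/p_t = 4/(17/3) = 12/17.
So (1.5)·t/c = 12/17, i.e. t = (8/17)·c.
Substitute into the budget 4·c + (17/3)·t = 340/3: (20/3)·c = 340/3, so c* = 17.
Then t* = (8/17)·17 = 8.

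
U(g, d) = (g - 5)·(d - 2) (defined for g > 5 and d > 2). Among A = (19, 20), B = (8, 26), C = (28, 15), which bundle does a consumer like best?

Bundle C

Evaluate utility at each bundle:
U(A) = 252.
U(B) = 72.
U(C) = 299.
Highest utility is C, so C ≻ A ≻ B.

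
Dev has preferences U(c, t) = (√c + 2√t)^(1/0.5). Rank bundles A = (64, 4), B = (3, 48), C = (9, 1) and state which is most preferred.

Bundle B

Evaluate utility at each bundle:
U(A) = 144.000.
U(B) = 243.000.
U(C) = 25.000.
Highest utility is B, so B ≻ A ≻ C.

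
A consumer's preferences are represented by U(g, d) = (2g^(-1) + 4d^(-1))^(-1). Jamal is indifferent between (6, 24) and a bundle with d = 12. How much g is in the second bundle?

g = 12

U depends on (g, d) only through S = 2g^(-1) + 4d^(-1), so equal utility means equal S. At (6, 24): S = 0.5.
With d = 12: 4·12^(-1) = 1/3, so 2g^(-1) = 0.5 − 1/3 = 1/6, i.e. g^(-1) = 1/12.
Hence g = 1/(1/12) = 12.
Check: U(12, 12) = 2.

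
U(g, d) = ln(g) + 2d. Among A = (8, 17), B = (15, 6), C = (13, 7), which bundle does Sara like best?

Evaluate utility at each bundle:
U(A) = 36.079.
U(B) = 14.708.
U(C) = 16.565.
Highest utility is A, so A ≻ C ≻ B.

Bundle A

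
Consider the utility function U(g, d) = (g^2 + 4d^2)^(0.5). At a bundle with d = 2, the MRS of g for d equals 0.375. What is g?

g = 3

For CES with ρ = 2, MRS = (1/4)·(d/g)^(-1).
Setting (1/4)·(2/g)^(-1) = 0.375 gives (2/g)^(-1) = 1.5, so 2/g = 2/3 and g = 3.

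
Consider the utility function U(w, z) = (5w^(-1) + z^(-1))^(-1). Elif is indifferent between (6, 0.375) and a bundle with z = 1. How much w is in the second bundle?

U depends on (w, z) only through S = 5w^(-1) + z^(-1), so equal utility means equal S. At (6, 0.375): S = 3.5.
With z = 1: 1^(-1) = 1, so 5w^(-1) = 3.5 − 1 = 2.5, i.e. w^(-1) = 0.5.
Hence w = 1/0.5 = 2.
Check: U(2, 1) = 0.2857.

w = 2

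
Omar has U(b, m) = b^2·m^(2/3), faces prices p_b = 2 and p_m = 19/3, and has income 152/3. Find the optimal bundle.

MU_b = 2·b·m^(2/3) and MU_m = 2/3·b^2·m^(-1/3).
MRS = MU_b/MU_m = (3)·m/b.
Tangency: set MRS = p_b/p_m = 2/(19/3) = 6/19.
So (3)·m/b = 6/19, i.e. m = (2/19)·b.
Substitute into the budget 2·b + (19/3)·m = 152/3: (8/3)·b = 152/3, so b* = 19.
Then m* = (2/19)·19 = 2.

b* = 19, m* = 2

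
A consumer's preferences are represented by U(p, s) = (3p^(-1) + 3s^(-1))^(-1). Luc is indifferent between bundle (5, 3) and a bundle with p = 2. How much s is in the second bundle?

U depends on (p, s) only through S = 3p^(-1) + 3s^(-1), so equal utility means equal S. At (5, 3): S = 1.6.
With p = 2: 3·2^(-1) = 1.5, so 3s^(-1) = 1.6 − 1.5 = 0.1, i.e. s^(-1) = 1/30.
Hence s = 1/(1/30) = 30.
Check: U(2, 30) = 0.625.

s = 30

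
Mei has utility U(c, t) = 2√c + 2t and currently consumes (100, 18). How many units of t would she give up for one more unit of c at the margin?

MRS = 0.05

MU_c = 2/(2√c), MU_t = 2.
MRS = 2/(2√c) ÷ 2.
At (100, 18): MRS = 0.05.
So at (100, 18) the consumer would give up 0.05 units of t for one more unit of c.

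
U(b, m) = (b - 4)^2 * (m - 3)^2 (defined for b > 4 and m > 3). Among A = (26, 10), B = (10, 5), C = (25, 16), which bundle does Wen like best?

Bundle C

Evaluate utility at each bundle:
U(A) = 23716.
U(B) = 144.
U(C) = 74529.
Highest utility is C, so C ≻ A ≻ B.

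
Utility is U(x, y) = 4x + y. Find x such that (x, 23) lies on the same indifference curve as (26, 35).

U(26, 35) = 139.
Set U(x, 23) = 139 and solve.
4x + 23 = 139 ⇒ 4x = 116 ⇒ x = 29.
Check: U(29, 23) = 139.

x = 29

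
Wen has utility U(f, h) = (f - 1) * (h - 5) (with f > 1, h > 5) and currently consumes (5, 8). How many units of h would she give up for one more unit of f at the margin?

MU_f = (h−5), MU_h = (f−1).
MRS = (h−5)/(f−1).
At (5, 8): MRS = 0.75.
That is, one extra unit of f is worth 0.75 units of h at the margin.

MRS = 0.75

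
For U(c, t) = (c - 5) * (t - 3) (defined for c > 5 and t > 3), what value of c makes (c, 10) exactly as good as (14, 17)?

c = 23

U(14, 17) = 126.
Set U(c, 10) = 126 and solve.
With t = 10: (10 − 3) = 7, so (c − 5) = 126/7 = 18.
So c = 5 + 18 = 23.
Check: U(23, 10) = 126.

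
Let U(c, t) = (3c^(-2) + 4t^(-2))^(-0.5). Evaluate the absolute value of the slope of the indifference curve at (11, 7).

For CES with ρ = -2, MRS = (3/4)·(t/c)^3.
At (11, 7): MRS = 1029/5324.
That is, one extra unit of c is worth 1029/5324 units of t at the margin.

MRS = 1029/5324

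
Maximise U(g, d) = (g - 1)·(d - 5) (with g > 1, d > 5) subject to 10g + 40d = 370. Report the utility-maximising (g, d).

MU_g = (d−5), MU_d = (g−1).
MRS = (d−5)/(g−1).
Tangency: set MRS = p_g/p_d = 10/40 = 0.25.
So (d − 5)/(g − 1) = 0.25, i.e. (d − 5) = 0.25·(g − 1).
Rewrite the budget in excess-of-subsistence terms: 10·(g − 1) + 40·(d − 5) = 370 − 10·1 − 40·5 = 160.
Substituting, 20·(g − 1) = 160, so g − 1 = 8 and g* = 9.
Then d − 5 = 0.25·8 = 2, so d* = 7.

g* = 9, d* = 7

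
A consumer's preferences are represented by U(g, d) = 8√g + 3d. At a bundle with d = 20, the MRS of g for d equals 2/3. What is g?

MU_g = 8/(2√g), MU_d = 3.
MRS = 8/(2√g) ÷ 3.
MRS depends only on g: (4/3)/√g = 2/3 ⇒ √g = (4/3)/(2/3) = 2 ⇒ g = 4.

g = 4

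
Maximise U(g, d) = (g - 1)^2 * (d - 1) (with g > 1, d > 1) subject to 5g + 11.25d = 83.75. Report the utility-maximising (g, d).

g* = 10, d* = 3

MU_g = 2·(g−1)·(d−1), MU_d = (g−1)^2.
MRS = (2/1)·(d−1)/(g−1).
Tangency: set MRS = p_g/p_d = 5/11.25 = 4/9.
So (2/1)·(d − 1)/(g − 1) = 4/9, i.e. (d − 1) = (2/9)·(g − 1).
Rewrite the budget in excess-of-subsistence terms: 5·(g − 1) + 11.25·(d − 1) = 83.75 − 5·1 − 11.25·1 = 67.5.
Substituting, 7.5·(g − 1) = 67.5, so g − 1 = 9 and g* = 10.
Then d − 1 = (2/9)·9 = 2, so d* = 3.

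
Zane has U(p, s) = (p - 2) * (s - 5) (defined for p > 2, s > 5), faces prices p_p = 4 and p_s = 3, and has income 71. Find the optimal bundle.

p* = 8, s* = 13

MU_p = (s−5), MU_s = (p−2).
MRS = (s−5)/(p−2).
Tangency: set MRS = p_p/p_s = 4/3.
So (s − 5)/(p − 2) = 4/3, i.e. (s − 5) = (4/3)·(p − 2).
Rewrite the budget in excess-of-subsistence terms: 4·(p − 2) + 3·(s − 5) = 71 − 4·2 − 3·5 = 48.
Substituting, 8·(p − 2) = 48, so p − 2 = 6 and p* = 8.
Then s − 5 = (4/3)·6 = 8, so s* = 13.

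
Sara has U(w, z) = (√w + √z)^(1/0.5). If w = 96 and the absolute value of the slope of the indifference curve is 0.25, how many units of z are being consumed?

z = 6

For CES with ρ = 0.5, MRS = √(z/w).
Setting √(z/96) = 0.25 gives z/96 = 1/16 and z = 6.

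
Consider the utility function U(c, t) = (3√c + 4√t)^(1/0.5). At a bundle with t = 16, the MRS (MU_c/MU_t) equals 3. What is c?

c = 1

For CES with ρ = 0.5, MRS = (3/4)·√(t/c).
Setting (3/4)·√(16/c) = 3 gives √(16/c) = 4, so 16/c = 16 and c = 1.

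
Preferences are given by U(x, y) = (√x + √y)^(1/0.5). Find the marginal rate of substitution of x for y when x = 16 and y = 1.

MRS = 0.25

For CES with ρ = 0.5, MRS = √(y/x).
At (16, 1): MRS = 0.25.
That is, one extra unit of x is worth 0.25 units of y at the margin.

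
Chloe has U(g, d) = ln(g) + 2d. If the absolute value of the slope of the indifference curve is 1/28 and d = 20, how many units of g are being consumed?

g = 14

MU_g = 1/g, MU_d = 2.
MRS = 1/g ÷ 2.
MRS depends only on g: 0.5/g = 1/28 ⇒ g = 0.5/(1/28) = 14.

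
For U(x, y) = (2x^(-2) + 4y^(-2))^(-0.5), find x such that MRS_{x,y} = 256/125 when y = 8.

x = 5

For CES with ρ = -2, MRS = (2/4)·(y/x)^3.
Setting (2/4)·(8/x)^3 = 256/125 gives (8/x)^3 = 512/125, so 8/x = 1.6 and x = 5.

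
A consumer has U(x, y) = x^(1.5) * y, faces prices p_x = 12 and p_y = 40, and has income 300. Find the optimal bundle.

x* = 15, y* = 3

MU_x = 1.5·√x·y and MU_y = x^(1.5).
MRS = MU_x/MU_y = (1.5)·y/x.
Tangency: set MRS = p_x/p_y = 12/40 = 0.3.
So (1.5)·y/x = 0.3, i.e. y = 0.2·x.
Substitute into the budget 12·x + 40·y = 300: 20·x = 300, so x* = 15.
Then y* = 0.2·15 = 3.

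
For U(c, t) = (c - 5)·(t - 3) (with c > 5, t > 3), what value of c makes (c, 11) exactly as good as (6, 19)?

c = 7

U(6, 19) = 16.
Set U(c, 11) = 16 and solve.
With t = 11: (11 − 3) = 8, so (c − 5) = 16/8 = 2.
So c = 5 + 2 = 7.
Check: U(7, 11) = 16.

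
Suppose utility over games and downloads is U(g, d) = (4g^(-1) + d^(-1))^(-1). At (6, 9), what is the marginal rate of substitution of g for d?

For CES with ρ = -1, MRS = (4/1)·(d/g)^2.
At (6, 9): MRS = 9.
That is, one extra unit of g is worth 9 units of d at the margin.

MRS = 9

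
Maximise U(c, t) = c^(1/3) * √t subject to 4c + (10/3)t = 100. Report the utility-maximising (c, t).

c* = 10, t* = 18

MU_c = 1/3·c^(-2/3)·√t and MU_t = 0.5·c^(1/3)·t^(-0.5).
MRS = MU_c/MU_t = (2/3)·t/c.
Tangency: set MRS = p_c/p_t = 4/(10/3) = 1.2.
So (2/3)·t/c = 1.2, i.e. t = 1.8·c.
Substitute into the budget 4·c + (10/3)·t = 100: 10·c = 100, so c* = 10.
Then t* = 1.8·10 = 18.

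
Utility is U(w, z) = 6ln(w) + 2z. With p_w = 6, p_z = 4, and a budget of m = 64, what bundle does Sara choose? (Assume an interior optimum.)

MU_w = 6/w, MU_z = 2.
MRS = 6/w ÷ 2.
Tangency: set MRS = p_w/p_z = 6/4 = 1.5.
MRS depends only on w: 3/w = 1.5 ⇒ w* = 3/1.5 = 2.
From the budget, 4·z = 64 − 6·2 = 52, so z* = 13.

w* = 2, z* = 13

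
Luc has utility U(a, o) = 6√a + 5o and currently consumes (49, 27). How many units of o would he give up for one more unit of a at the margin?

MU_a = 6/(2√a), MU_o = 5.
MRS = 6/(2√a) ÷ 5.
At (49, 27): MRS = 3/35.
The indifference curve has slope −3/35 at this bundle.

MRS = 3/35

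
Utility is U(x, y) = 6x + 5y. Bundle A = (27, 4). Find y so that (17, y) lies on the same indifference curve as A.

y = 16

U(27, 4) = 182.
Set U(17, y) = 182 and solve.
6·17 + 5y = 182 ⇒ 5y = 80 ⇒ y = 16.
Check: U(17, 16) = 182.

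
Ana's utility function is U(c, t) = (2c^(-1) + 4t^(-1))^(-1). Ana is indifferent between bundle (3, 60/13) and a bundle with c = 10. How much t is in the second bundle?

U depends on (c, t) only through S = 2c^(-1) + 4t^(-1), so equal utility means equal S. At (3, 60/13): S = 23/15.
With c = 10: 2·10^(-1) = 0.2, so 4t^(-1) = 23/15 − 0.2 = 4/3, i.e. t^(-1) = 1/3.
Hence t = 1/(1/3) = 3.
Check: U(10, 3) = 0.6522.

t = 3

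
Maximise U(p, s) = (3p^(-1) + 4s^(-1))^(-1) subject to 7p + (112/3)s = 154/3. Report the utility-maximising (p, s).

p* = 2, s* = 1

For CES with ρ = -1, MRS = (3/4)·(s/p)^2.
Tangency: set MRS = p_p/p_s = 7/(112/3) = 3/16.
So (s/p)^2 = 0.25; taking the square root, s/p = 0.5, i.e. s = 0.5·p.
Substitute into the budget 7·p + (112/3)·s = 154/3: (77/3)·p = 154/3, so p* = 2 and s* = 0.5·2 = 1.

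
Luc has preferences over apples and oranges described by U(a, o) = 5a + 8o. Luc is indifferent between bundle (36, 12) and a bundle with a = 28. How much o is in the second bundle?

o = 17

U(36, 12) = 276.
Set U(28, o) = 276 and solve.
5·28 + 8o = 276 ⇒ 8o = 136 ⇒ o = 17.
Check: U(28, 17) = 276.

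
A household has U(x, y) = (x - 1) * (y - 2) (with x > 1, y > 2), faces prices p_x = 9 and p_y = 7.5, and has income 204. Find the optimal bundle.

x* = 11, y* = 14

MU_x = (y−2), MU_y = (x−1).
MRS = (y−2)/(x−1).
Tangency: set MRS = p_x/p_y = 9/7.5 = 1.2.
So (y − 2)/(x − 1) = 1.2, i.e. (y − 2) = 1.2·(x − 1).
Rewrite the budget in excess-of-subsistence terms: 9·(x − 1) + 7.5·(y − 2) = 204 − 9·1 − 7.5·2 = 180.
Substituting, 18·(x − 1) = 180, so x − 1 = 10 and x* = 11.
Then y − 2 = 1.2·10 = 12, so y* = 14.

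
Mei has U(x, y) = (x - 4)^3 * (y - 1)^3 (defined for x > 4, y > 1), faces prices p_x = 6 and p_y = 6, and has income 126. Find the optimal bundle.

MU_x = 3·(x−4)^2·(y−1)^3, MU_y = 3·(x−4)^3·(y−1)^2.
MRS = (y−1)/(x−4).
Tangency: set MRS = p_x/p_y = 6/6 = 1.
So (y − 1)/(x − 4) = 1, i.e. (y − 1) = (x − 4).
Rewrite the budget in excess-of-subsistence terms: 6·(x − 4) + 6·(y − 1) = 126 − 6·4 − 6·1 = 96.
Substituting, 12·(x − 4) = 96, so x − 4 = 8 and x* = 12.
Then y − 1 = 8, so y* = 9.

x* = 12, y* = 9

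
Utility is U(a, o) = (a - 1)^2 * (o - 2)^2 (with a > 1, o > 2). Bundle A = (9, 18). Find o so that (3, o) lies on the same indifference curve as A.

o = 66

U(9, 18) = 16384.
Set U(3, o) = 16384 and solve.
With a = 3: (3 − 1)^2 = 4, so (o − 2)^2 = 16384/4 = 4096.
Taking the square root (with o > 2): o − 2 = 64, so o = 66.
Check: U(3, 66) = 16384.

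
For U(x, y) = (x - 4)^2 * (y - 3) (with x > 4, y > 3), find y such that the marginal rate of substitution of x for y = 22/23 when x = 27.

MU_x = 2·(x−4)·(y−3), MU_y = (x−4)^2.
MRS = (2/1)·(y−3)/(x−4).
Substitute x = 27: MRS = (y − 3)/11.5. Setting this equal to 22/23 gives y − 3 = (22/23)·11.5 = 11, so y = 14.

y = 14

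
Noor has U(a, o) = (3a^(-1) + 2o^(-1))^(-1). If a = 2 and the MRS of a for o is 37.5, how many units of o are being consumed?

o = 10

For CES with ρ = -1, MRS = (3/2)·(o/a)^2.
Setting (3/2)·(o/2)^2 = 37.5 gives (o/2)^2 = 25, so o/2 = 5 and o = 10.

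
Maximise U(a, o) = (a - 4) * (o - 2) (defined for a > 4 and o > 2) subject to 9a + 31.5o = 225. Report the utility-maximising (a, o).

MU_a = (o−2), MU_o = (a−4).
MRS = (o−2)/(a−4).
Tangency: set MRS = p_a/p_o = 9/31.5 = 2/7.
So (o − 2)/(a − 4) = 2/7, i.e. (o − 2) = (2/7)·(a − 4).
Rewrite the budget in excess-of-subsistence terms: 9·(a − 4) + 31.5·(o − 2) = 225 − 9·4 − 31.5·2 = 126.
Substituting, 18·(a − 4) = 126, so a − 4 = 7 and a* = 11.
Then o − 2 = (2/7)·7 = 2, so o* = 4.

a* = 11, o* = 4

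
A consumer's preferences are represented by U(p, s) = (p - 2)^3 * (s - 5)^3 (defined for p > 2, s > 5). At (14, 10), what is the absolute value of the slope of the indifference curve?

MRS = 5/12

MU_p = 3·(p−2)^2·(s−5)^3, MU_s = 3·(p−2)^3·(s−5)^2.
MRS = (s−5)/(p−2).
At (14, 10): MRS = 5/12.
That is, one extra unit of p is worth 5/12 units of s at the margin.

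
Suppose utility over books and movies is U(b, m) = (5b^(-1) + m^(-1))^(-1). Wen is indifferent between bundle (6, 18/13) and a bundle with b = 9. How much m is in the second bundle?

m = 1

U depends on (b, m) only through S = 5b^(-1) + m^(-1), so equal utility means equal S. At (6, 18/13): S = 14/9.
With b = 9: 5·9^(-1) = 5/9, so m^(-1) = 14/9 − 5/9 = 1.
Hence m = 1/1 = 1.
Check: U(9, 1) = 0.6429.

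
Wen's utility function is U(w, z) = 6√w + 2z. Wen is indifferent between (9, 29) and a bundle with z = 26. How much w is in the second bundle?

U(9, 29) = 76.
Set U(w, 26) = 76 and solve.
With z = 26: 6√w = 76 − 2·26 = 24, so √w = 4 and w = 16.
Check: U(16, 26) = 76.

w = 16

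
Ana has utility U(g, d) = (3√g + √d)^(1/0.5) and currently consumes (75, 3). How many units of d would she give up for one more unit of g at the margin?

MRS = 0.6

For CES with ρ = 0.5, MRS = (3/1)·√(d/g).
At (75, 3): MRS = 0.6.
That is, one extra unit of g is worth 0.6 units of d at the margin.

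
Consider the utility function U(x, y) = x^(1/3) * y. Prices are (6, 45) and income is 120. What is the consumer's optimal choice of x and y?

x* = 5, y* = 2

MU_x = 1/3·x^(-2/3)·y and MU_y = x^(1/3).
MRS = MU_x/MU_y = (1/3)·y/x.
Tangency: set MRS = p_x/p_y = 6/45 = 2/15.
So (1/3)·y/x = 2/15, i.e. y = 0.4·x.
Substitute into the budget 6·x + 45·y = 120: 24·x = 120, so x* = 5.
Then y* = 0.4·5 = 2.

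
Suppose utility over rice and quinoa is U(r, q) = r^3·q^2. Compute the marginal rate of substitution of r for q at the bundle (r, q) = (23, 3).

MRS = 9/46

MU_r = 3·r^2·q^2 and MU_q = 2·r^3·q.
MRS = MU_r/MU_q = (3/2)·q/r.
At (23, 3): MRS = 9/46.
So at (23, 3) the consumer would give up 9/46 units of q for one more unit of r.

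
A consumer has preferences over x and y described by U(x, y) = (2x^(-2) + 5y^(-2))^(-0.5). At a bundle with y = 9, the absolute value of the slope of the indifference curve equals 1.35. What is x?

For CES with ρ = -2, MRS = (2/5)·(y/x)^3.
Setting (2/5)·(9/x)^3 = 1.35 gives (9/x)^3 = 3.375, so 9/x = 1.5 and x = 6.

x = 6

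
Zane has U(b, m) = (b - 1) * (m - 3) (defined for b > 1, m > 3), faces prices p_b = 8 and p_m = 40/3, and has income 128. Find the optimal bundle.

MU_b = (m−3), MU_m = (b−1).
MRS = (m−3)/(b−1).
Tangency: set MRS = p_b/p_m = 8/(40/3) = 0.6.
So (m − 3)/(b − 1) = 0.6, i.e. (m − 3) = 0.6·(b − 1).
Rewrite the budget in excess-of-subsistence terms: 8·(b − 1) + (40/3)·(m − 3) = 128 − 8·1 − (40/3)·3 = 80.
Substituting, 16·(b − 1) = 80, so b − 1 = 5 and b* = 6.
Then m − 3 = 0.6·5 = 3, so m* = 6.

b* = 6, m* = 6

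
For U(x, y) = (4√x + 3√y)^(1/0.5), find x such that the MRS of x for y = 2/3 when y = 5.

x = 20

For CES with ρ = 0.5, MRS = (4/3)·√(y/x).
Setting (4/3)·√(5/x) = 2/3 gives √(5/x) = 0.5, so 5/x = 0.25 and x = 20.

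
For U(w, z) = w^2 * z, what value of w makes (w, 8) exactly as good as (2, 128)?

U(2, 128) = 512.
Set U(w, 8) = 512 and solve.
With z = 8: w^2 = 512/8 = 64; taking the square root, w = 8.
Check: U(8, 8) = 512.

w = 8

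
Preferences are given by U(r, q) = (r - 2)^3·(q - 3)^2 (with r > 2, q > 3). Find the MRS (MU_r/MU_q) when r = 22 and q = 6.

MU_r = 3·(r−2)^2·(q−3)^2, MU_q = 2·(r−2)^3·(q−3).
MRS = (3/2)·(q−3)/(r−2).
At (22, 6): MRS = 9/40.
The indifference curve has slope −9/40 at this bundle.

MRS = 9/40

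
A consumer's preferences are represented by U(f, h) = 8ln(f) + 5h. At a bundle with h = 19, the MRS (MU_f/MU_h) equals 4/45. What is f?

f = 18

MU_f = 8/f, MU_h = 5.
MRS = 8/f ÷ 5.
MRS depends only on f: 1.6/f = 4/45 ⇒ f = 1.6/(4/45) = 18.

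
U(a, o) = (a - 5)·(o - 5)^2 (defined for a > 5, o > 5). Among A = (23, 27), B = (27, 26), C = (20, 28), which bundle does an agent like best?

Evaluate utility at each bundle:
U(A) = 8712.
U(B) = 9702.
U(C) = 7935.
Highest utility is B, so B ≻ A ≻ C.

Bundle B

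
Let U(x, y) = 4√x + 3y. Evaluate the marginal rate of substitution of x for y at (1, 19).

MU_x = 4/(2√x), MU_y = 3.
MRS = 4/(2√x) ÷ 3.
At (1, 19): MRS = 2/3.
The indifference curve has slope −2/3 at this bundle.

MRS = 2/3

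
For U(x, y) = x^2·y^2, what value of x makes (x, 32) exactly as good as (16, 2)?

U(16, 2) = 1024.
Set U(x, 32) = 1024 and solve.
With y = 32: 32^2 = 1024, so x^2 = 1024/1024 = 1; taking the square root, x = 1.
Check: U(1, 32) = 1024.

x = 1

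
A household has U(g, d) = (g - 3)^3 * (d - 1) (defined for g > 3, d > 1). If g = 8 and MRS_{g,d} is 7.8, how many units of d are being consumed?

MU_g = 3·(g−3)^2·(d−1), MU_d = (g−3)^3.
MRS = (3/1)·(d−1)/(g−3).
Substitute g = 8: MRS = (d − 1)/(5/3). Setting this equal to 7.8 gives d − 1 = 7.8·(5/3) = 13, so d = 14.

d = 14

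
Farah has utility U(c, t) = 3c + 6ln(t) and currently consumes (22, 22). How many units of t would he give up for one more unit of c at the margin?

MRS = 11

MU_c = 3, MU_t = 6/t.
MRS = 3 ÷ (6/t).
At (22, 22): MRS = 11.
That is, one extra unit of c is worth 11 units of t at the margin.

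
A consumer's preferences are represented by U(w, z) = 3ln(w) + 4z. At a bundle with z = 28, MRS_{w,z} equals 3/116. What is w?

w = 29

MU_w = 3/w, MU_z = 4.
MRS = 3/w ÷ 4.
MRS depends only on w: 0.75/w = 3/116 ⇒ w = 0.75/(3/116) = 29.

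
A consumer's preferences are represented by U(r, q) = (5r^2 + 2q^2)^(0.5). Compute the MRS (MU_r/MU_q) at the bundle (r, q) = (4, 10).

MRS = 1

For CES with ρ = 2, MRS = (5/2)·(q/r)^(-1).
At (4, 10): MRS = 1.
That is, one extra unit of r is worth 1 units of q at the margin.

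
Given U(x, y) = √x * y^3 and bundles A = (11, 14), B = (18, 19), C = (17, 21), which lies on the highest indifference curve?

Bundle C

Evaluate utility at each bundle:
U(A) = 9100.818.
U(B) = 29100.272.
U(C) = 38184.081.
Highest utility is C, so C ≻ B ≻ A.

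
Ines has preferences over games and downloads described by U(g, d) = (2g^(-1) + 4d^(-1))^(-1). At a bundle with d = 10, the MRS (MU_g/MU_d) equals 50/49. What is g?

g = 7

For CES with ρ = -1, MRS = (2/4)·(d/g)^2.
Setting (2/4)·(10/g)^2 = 50/49 gives (10/g)^2 = 100/49, so 10/g = 10/7 and g = 7.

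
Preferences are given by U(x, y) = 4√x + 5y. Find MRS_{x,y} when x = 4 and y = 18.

MRS = 0.2

MU_x = 4/(2√x), MU_y = 5.
MRS = 4/(2√x) ÷ 5.
At (4, 18): MRS = 0.2.
So at (4, 18) the consumer would give up 0.2 units of y for one more unit of x.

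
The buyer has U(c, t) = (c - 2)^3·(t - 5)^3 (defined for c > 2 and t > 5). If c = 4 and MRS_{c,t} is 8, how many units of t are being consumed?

t = 21

MU_c = 3·(c−2)^2·(t−5)^3, MU_t = 3·(c−2)^3·(t−5)^2.
MRS = (t−5)/(c−2).
Substitute c = 4: MRS = (t − 5)/2. Setting this equal to 8 gives t − 5 = 8·2 = 16, so t = 21.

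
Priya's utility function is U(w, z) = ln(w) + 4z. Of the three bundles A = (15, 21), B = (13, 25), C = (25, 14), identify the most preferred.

Bundle B

Evaluate utility at each bundle:
U(A) = 86.708.
U(B) = 102.565.
U(C) = 59.219.
Highest utility is B, so B ≻ A ≻ C.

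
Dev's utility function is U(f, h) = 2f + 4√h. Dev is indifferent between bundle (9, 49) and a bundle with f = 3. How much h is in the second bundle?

h = 100

U(9, 49) = 46.
Set U(3, h) = 46 and solve.
With f = 3: 4√h = 46 − 2·3 = 40, so √h = 10 and h = 100.
Check: U(3, 100) = 46.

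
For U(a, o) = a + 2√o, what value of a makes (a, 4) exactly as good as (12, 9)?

a = 14

U(12, 9) = 18.
Set U(a, 4) = 18 and solve.
With o = 4: √4 = 2, so a = 18 − 2·2 = 14.
Check: U(14, 4) = 18.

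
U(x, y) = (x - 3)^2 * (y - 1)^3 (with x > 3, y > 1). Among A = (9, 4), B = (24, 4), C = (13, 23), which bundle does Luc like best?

Evaluate utility at each bundle:
U(A) = 972.
U(B) = 11907.
U(C) = 1064800.
Highest utility is C, so C ≻ B ≻ A.

Bundle C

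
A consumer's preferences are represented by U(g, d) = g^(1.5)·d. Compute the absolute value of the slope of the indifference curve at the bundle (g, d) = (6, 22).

MRS = 5.5

MU_g = 1.5·√g·d and MU_d = g^(1.5).
MRS = MU_g/MU_d = (1.5)·d/g.
At (6, 22): MRS = 5.5.
That is, one extra unit of g is worth 5.5 units of d at the margin.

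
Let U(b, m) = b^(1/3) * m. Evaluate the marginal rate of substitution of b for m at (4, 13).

MRS = 13/12

MU_b = 1/3·b^(-2/3)·m and MU_m = b^(1/3).
MRS = MU_b/MU_m = (1/3)·m/b.
At (4, 13): MRS = 13/12.
So at (4, 13) the consumer would give up 13/12 units of m for one more unit of b.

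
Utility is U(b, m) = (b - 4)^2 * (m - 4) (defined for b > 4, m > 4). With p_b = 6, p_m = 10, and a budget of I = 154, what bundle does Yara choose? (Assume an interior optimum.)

MU_b = 2·(b−4)·(m−4), MU_m = (b−4)^2.
MRS = (2/1)·(m−4)/(b−4).
Tangency: set MRS = p_b/p_m = 6/10 = 0.6.
So (2/1)·(m − 4)/(b − 4) = 0.6, i.e. (m − 4) = 0.3·(b − 4).
Rewrite the budget in excess-of-subsistence terms: 6·(b − 4) + 10·(m − 4) = 154 − 6·4 − 10·4 = 90.
Substituting, 9·(b − 4) = 90, so b − 4 = 10 and b* = 14.
Then m − 4 = 0.3·10 = 3, so m* = 7.

b* = 14, m* = 7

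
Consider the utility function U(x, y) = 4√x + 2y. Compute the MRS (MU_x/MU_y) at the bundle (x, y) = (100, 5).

MU_x = 4/(2√x), MU_y = 2.
MRS = 4/(2√x) ÷ 2.
At (100, 5): MRS = 0.1.
So at (100, 5) the consumer would give up 0.1 units of y for one more unit of x.

MRS = 0.1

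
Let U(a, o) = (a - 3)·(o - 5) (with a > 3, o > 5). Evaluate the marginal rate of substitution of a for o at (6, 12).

MU_a = (o−5), MU_o = (a−3).
MRS = (o−5)/(a−3).
At (6, 12): MRS = 7/3.
So at (6, 12) the consumer would give up 7/3 units of o for one more unit of a.

MRS = 7/3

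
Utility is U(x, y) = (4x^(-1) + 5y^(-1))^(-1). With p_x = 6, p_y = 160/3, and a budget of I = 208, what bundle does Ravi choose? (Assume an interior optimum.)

x* = 8, y* = 3

For CES with ρ = -1, MRS = (4/5)·(y/x)^2.
Tangency: set MRS = p_x/p_y = 6/(160/3) = 9/80.
So (y/x)^2 = 9/64; taking the square root, y/x = 0.375, i.e. y = 0.375·x.
Substitute into the budget 6·x + (160/3)·y = 208: 26·x = 208, so x* = 8 and y* = 0.375·8 = 3.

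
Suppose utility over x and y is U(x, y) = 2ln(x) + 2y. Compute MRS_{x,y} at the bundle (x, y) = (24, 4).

MRS = 1/24

MU_x = 2/x, MU_y = 2.
MRS = 2/x ÷ 2.
At (24, 4): MRS = 1/24.
The indifference curve has slope −1/24 at this bundle.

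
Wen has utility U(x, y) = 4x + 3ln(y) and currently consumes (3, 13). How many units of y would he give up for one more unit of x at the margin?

MRS = 52/3

MU_x = 4, MU_y = 3/y.
MRS = 4 ÷ (3/y).
At (3, 13): MRS = 52/3.
So at (3, 13) the consumer would give up 52/3 units of y for one more unit of x.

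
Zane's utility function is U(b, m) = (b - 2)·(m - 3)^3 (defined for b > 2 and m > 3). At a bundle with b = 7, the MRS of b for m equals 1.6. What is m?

MU_b = (m−3)^3, MU_m = 3·(b−2)·(m−3)^2.
MRS = (1/3)·(m−3)/(b−2).
Substitute b = 7: MRS = (m − 3)/15. Setting this equal to 1.6 gives m − 3 = 1.6·15 = 24, so m = 27.

m = 27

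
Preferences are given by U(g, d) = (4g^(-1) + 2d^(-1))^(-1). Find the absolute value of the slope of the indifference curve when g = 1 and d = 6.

MRS = 72

For CES with ρ = -1, MRS = (4/2)·(d/g)^2.
At (1, 6): MRS = 72.
That is, one extra unit of g is worth 72 units of d at the margin.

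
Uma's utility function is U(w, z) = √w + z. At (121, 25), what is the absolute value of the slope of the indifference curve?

MRS = 1/22

MU_w = 1/(2√w), MU_z = 1.
MRS = 1/(2√w) ÷ 1.
At (121, 25): MRS = 1/22.
That is, one extra unit of w is worth 1/22 units of z at the margin.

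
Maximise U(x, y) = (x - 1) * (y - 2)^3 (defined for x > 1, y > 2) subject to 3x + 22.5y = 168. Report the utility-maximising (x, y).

x* = 11, y* = 6

MU_x = (y−2)^3, MU_y = 3·(x−1)·(y−2)^2.
MRS = (1/3)·(y−2)/(x−1).
Tangency: set MRS = p_x/p_y = 3/22.5 = 2/15.
So (1/3)·(y − 2)/(x − 1) = 2/15, i.e. (y − 2) = 0.4·(x − 1).
Rewrite the budget in excess-of-subsistence terms: 3·(x − 1) + 22.5·(y − 2) = 168 − 3·1 − 22.5·2 = 120.
Substituting, 12·(x − 1) = 120, so x − 1 = 10 and x* = 11.
Then y − 2 = 0.4·10 = 4, so y* = 6.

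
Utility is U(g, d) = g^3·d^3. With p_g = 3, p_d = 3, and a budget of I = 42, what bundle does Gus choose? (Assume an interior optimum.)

g* = 7, d* = 7

MU_g = 3·g^2·d^3 and MU_d = 3·g^3·d^2.
MRS = MU_g/MU_d = d/g.
Tangency: set MRS = p_g/p_d = 3/3 = 1.
So d/g = 1, i.e. d = g.
Substitute into the budget 3·g + 3·d = 42: 6·g = 42, so g* = 7.
Then d* = 7.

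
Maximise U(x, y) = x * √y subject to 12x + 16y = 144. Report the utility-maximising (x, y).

MU_x = √y and MU_y = 0.5·x·y^(-0.5).
MRS = MU_x/MU_y = (2)·y/x.
Tangency: set MRS = p_x/p_y = 12/16 = 0.75.
So (2)·y/x = 0.75, i.e. y = 0.375·x.
Substitute into the budget 12·x + 16·y = 144: 18·x = 144, so x* = 8.
Then y* = 0.375·8 = 3.

x* = 8, y* = 3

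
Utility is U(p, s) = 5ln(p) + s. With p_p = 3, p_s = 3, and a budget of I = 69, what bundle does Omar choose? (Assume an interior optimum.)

p* = 5, s* = 18

MU_p = 5/p, MU_s = 1.
MRS = 5/p ÷ 1.
Tangency: set MRS = p_p/p_s = 3/3 = 1.
MRS depends only on p: 5/p = 1 ⇒ p* = 5/1 = 5.
From the budget, 3·s = 69 − 3·5 = 54, so s* = 18.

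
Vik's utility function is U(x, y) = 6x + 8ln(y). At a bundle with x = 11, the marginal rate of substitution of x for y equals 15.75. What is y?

y = 21

MU_x = 6, MU_y = 8/y.
MRS = 6 ÷ (8/y).
MRS depends only on y: 0.75·y = 15.75 ⇒ y = 15.75/0.75 = 21.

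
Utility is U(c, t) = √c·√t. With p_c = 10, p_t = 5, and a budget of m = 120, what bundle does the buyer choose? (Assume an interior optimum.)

MU_c = 0.5·c^(-0.5)·√t and MU_t = 0.5·√c·t^(-0.5).
MRS = MU_c/MU_t = t/c.
Tangency: set MRS = p_c/p_t = 10/5 = 2.
So t/c = 2, i.e. t = 2·c.
Substitute into the budget 10·c + 5·t = 120: 20·c = 120, so c* = 6.
Then t* = 2·6 = 12.

c* = 6, t* = 12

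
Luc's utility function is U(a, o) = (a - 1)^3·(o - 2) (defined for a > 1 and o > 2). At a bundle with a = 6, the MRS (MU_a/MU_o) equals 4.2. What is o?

MU_a = 3·(a−1)^2·(o−2), MU_o = (a−1)^3.
MRS = (3/1)·(o−2)/(a−1).
Substitute a = 6: MRS = (o − 2)/(5/3). Setting this equal to 4.2 gives o − 2 = 4.2·(5/3) = 7, so o = 9.

o = 9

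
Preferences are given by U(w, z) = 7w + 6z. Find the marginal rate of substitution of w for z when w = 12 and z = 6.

MU_w = 7, MU_z = 6, so MRS = 7/6 at every bundle.
At (12, 6): MRS = 7/6.
So at (12, 6) the consumer would give up 7/6 units of z for one more unit of w.

MRS = 7/6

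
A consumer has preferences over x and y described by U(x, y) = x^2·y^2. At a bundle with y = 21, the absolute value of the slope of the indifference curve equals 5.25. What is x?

MU_x = 2·x·y^2 and MU_y = 2·x^2·y.
MRS = MU_x/MU_y = y/x.
Substitute y = 21: MRS = 21/x. Setting 21/x = 5.25 gives x = 21/5.25 = 4.

x = 4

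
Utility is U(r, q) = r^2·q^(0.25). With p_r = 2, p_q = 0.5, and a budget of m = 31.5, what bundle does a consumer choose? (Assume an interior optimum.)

MU_r = 2·r·q^(0.25) and MU_q = 0.25·r^2·q^(-0.75).
MRS = MU_r/MU_q = (8)·q/r.
Tangency: set MRS = p_r/p_q = 2/0.5 = 4.
So (8)·q/r = 4, i.e. q = 0.5·r.
Substitute into the budget 2·r + 0.5·q = 31.5: 2.25·r = 31.5, so r* = 14.
Then q* = 0.5·14 = 7.

r* = 14, q* = 7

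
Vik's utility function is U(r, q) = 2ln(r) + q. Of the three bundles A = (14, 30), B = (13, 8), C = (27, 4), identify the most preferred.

Evaluate utility at each bundle:
U(A) = 35.278.
U(B) = 13.130.
U(C) = 10.592.
Highest utility is A, so A ≻ B ≻ C.

Bundle A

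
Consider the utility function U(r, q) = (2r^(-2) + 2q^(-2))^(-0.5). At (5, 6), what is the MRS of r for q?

MRS = 216/125

For CES with ρ = -2, MRS = (q/r)^3.
At (5, 6): MRS = 216/125.
The indifference curve has slope −216/125 at this bundle.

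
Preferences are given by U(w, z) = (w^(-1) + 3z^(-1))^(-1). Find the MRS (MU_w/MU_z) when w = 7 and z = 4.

MRS = 16/147

For CES with ρ = -1, MRS = (1/3)·(z/w)^2.
At (7, 4): MRS = 16/147.
So at (7, 4) the consumer would give up 16/147 units of z for one more unit of w.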